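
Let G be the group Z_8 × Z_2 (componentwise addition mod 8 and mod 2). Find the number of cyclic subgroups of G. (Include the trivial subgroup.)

8

Each element a generates a cyclic subgroup ⟨a⟩; distinct elements may generate the same one (a cyclic group of order d has φ(d) generators).
Cyclic subgroups by order — order 1: 1; order 2: 3; order 4: 2; order 8: 2.
Total: 8.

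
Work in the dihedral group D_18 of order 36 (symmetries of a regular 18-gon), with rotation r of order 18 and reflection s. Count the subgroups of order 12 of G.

3

|G| = 36 and 12 | 36, so subgroups of order 12 are possible by Lagrange.
The subgroups of order 12 are: {e, r^3, r^6, r^9, r^12, r^15, rs, r^4s, r^7s, r^10s, r^13s, r^16s}; {e, r^3, r^6, r^9, r^12, r^15, r^2s, r^5s, r^8s, r^11s, r^14s, r^17s}; {e, r^3, r^6, r^9, r^12, r^15, s, r^3s, r^6s, r^9s, r^12s, r^15s}.
So G has 3 subgroups of order 12.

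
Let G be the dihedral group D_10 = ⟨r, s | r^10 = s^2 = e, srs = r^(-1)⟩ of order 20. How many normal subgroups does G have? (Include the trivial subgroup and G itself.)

G has 22 subgroups. Checking conjugation-invariance by order — order 1: 1/1 normal; order 2: 1/11 normal; order 4: 0/5 normal; order 5: 1/1 normal; order 10: 3/3 normal; order 20: 1/1 normal.
Total normal subgroups: 7.

7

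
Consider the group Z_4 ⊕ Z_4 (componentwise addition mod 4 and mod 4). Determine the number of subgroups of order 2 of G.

3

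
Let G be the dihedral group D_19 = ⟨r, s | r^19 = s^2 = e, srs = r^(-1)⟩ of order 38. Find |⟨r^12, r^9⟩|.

|⟨r^12⟩| = 19 and |⟨r^9⟩| = 19, so |H| is a multiple of lcm(19, 19) = 19 and divides |G| = 38.
Closing under the operation: H = {e, r, r^2, r^3, r^4, r^5, r^6, r^7, r^8, r^9, r^10, r^11, r^12, r^13, r^14, r^15, r^16, r^17, r^18}, so |H| = 19.

19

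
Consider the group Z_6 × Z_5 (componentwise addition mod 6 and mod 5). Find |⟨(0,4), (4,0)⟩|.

15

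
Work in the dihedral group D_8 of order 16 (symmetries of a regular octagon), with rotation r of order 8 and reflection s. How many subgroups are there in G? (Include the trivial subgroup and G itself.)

19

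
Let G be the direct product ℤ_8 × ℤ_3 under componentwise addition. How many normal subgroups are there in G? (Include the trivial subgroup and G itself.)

8

G is abelian, so every subgroup is normal.
G has 8 subgroups in total, hence 8 normal subgroups.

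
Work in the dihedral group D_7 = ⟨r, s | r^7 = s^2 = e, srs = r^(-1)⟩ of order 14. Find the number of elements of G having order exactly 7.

The elements of order 7 are: r, r^2, r^3, r^4, r^5, r^6.
That's 6.

6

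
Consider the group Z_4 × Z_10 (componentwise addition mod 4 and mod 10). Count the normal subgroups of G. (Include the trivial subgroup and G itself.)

16

G is abelian, so every subgroup is normal.
G has 16 subgroups in total, hence 16 normal subgroups.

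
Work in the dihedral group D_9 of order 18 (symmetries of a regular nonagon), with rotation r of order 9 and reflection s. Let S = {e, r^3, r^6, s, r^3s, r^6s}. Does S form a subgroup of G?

Yes

|S| = 6 divides |G| = 18, consistent with Lagrange.
S contains the identity, every element's inverse is in S, and S is closed under ·: it is a subgroup.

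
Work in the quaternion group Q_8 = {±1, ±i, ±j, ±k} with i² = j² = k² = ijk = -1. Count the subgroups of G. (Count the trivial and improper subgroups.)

6

|G| = 8, so by Lagrange every subgroup order divides 8. Divisors: 1, 2, 4, 8.
Subgroups by order — order 1: 1; order 2: 1; order 4: 3; order 8: 1.
Total: 1 + 1 + 3 + 1 = 6.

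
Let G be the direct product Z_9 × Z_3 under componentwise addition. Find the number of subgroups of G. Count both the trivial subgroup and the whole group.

|G| = 27, so by Lagrange every subgroup order divides 27. Divisors: 1, 3, 9, 27.
Subgroups by order — order 1: 1; order 3: 4; order 9: 4; order 27: 1.
Total: 1 + 4 + 4 + 1 = 10.

10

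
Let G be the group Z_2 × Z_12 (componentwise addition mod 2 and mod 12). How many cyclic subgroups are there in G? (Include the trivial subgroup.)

Group the elements of G by the cyclic subgroup they generate; each cyclic subgroup of order d accounts for φ(d) elements.
Cyclic subgroups by order — order 1: 1; order 2: 3; order 3: 1; order 4: 2; order 6: 3; order 12: 2.
Total: 12.

12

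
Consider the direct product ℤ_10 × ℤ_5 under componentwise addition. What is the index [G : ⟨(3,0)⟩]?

|⟨(3,0)⟩| = 10 and |G| = 50.
By Lagrange, [G : H] = |G|/|H| = 50/10 = 5.

5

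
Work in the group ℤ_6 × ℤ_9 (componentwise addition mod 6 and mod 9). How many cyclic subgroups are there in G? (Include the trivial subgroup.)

16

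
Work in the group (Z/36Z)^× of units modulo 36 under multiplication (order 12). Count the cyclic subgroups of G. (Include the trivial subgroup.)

Group the elements of G by the cyclic subgroup they generate; each cyclic subgroup of order d accounts for φ(d) elements.
Cyclic subgroups by order — order 1: 1; order 2: 3; order 3: 1; order 6: 3.
Total: 8.

8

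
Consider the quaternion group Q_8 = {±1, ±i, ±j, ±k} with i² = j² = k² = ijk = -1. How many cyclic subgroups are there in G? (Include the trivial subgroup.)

5

Each element a generates a cyclic subgroup ⟨a⟩; distinct elements may generate the same one (a cyclic group of order d has φ(d) generators).
Cyclic subgroups by order — order 1: 1; order 2: 1; order 4: 3.
Total: 5.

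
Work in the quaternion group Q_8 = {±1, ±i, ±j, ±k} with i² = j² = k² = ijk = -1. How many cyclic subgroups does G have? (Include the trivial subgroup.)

A cyclic subgroup of order d is generated by each of its φ(d) elements of order d, so the cyclic subgroups of order d number (#elements of order d)/φ(d).
Cyclic subgroups by order — order 1: 1; order 2: 1; order 4: 3.
Total: 5.

5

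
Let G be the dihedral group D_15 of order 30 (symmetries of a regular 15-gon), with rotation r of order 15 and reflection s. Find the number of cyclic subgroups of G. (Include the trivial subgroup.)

19

Each element a generates a cyclic subgroup ⟨a⟩; distinct elements may generate the same one (a cyclic group of order d has φ(d) generators).
Cyclic subgroups by order — order 1: 1; order 2: 15; order 3: 1; order 5: 1; order 15: 1.
Total: 19.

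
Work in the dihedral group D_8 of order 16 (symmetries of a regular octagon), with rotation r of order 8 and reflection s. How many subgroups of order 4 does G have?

5

|G| = 16 and 4 | 16, so subgroups of order 4 are possible by Lagrange.
The subgroups of order 4 are: {e, r^2, r^4, r^6}; {e, r^4, r^2s, r^6s}; {e, r^4, r^3s, r^7s}; {e, r^4, s, r^4s}; … (5 in all).
So G has 5 subgroups of order 4.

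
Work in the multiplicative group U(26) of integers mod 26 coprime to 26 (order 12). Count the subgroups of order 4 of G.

|G| = 12 and 4 | 12, so subgroups of order 4 are possible by Lagrange.
The subgroups of order 4 are: {1, 5, 21, 25}.
So G has 1 subgroup of order 4.

1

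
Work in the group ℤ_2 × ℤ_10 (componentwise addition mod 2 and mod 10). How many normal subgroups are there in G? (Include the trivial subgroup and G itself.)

G is abelian, so every subgroup is normal.
G has 10 subgroups in total, hence 10 normal subgroups.

10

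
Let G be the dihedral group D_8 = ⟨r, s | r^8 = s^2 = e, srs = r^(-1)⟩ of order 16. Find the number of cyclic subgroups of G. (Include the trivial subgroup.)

A cyclic subgroup of order d is generated by each of its φ(d) elements of order d, so the cyclic subgroups of order d number (#elements of order d)/φ(d).
Cyclic subgroups by order — order 1: 1; order 2: 9; order 4: 1; order 8: 1.
Total: 12.

12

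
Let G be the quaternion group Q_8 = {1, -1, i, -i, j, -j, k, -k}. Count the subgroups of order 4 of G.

3

|G| = 8 and 4 | 8, so subgroups of order 4 are possible by Lagrange.
The subgroups of order 4 are: {1, -1, i, -i}; {1, -1, j, -j}; {1, -1, k, -k}.
So G has 3 subgroups of order 4.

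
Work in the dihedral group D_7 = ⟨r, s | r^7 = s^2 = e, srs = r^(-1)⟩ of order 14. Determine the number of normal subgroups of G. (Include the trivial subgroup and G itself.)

G has 10 subgroups. Checking conjugation-invariance by order — order 1: 1/1 normal; order 2: 0/7 normal; order 7: 1/1 normal; order 14: 1/1 normal.
Total normal subgroups: 3.

3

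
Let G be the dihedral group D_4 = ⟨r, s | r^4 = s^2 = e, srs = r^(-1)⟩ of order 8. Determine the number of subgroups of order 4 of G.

|G| = 8 and 4 | 8, so subgroups of order 4 are possible by Lagrange.
The subgroups of order 4 are: {e, r, r^2, r^3}; {e, r^2, s, r^2s}; {e, r^2, rs, r^3s}.
So G has 3 subgroups of order 4.

3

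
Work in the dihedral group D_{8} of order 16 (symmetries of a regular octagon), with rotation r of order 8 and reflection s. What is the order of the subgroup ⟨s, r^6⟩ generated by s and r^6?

8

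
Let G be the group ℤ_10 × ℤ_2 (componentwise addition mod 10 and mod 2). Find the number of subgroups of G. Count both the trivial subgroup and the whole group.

10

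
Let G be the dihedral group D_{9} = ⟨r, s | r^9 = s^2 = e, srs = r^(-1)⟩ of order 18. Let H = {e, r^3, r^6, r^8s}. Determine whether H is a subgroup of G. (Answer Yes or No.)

No

|H| = 4 does not divide |G| = 18, so by Lagrange H is not a subgroup.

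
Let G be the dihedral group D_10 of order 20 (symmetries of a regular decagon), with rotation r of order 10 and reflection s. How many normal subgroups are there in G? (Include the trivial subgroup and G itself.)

G has 22 subgroups. Checking conjugation-invariance by order — order 1: 1/1 normal; order 2: 1/11 normal; order 4: 0/5 normal; order 5: 1/1 normal; order 10: 3/3 normal; order 20: 1/1 normal.
Total normal subgroups: 7.

7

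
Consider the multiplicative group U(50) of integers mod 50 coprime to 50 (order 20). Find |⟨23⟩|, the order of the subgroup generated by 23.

Compute successive powers of 23 mod 50: 23, 29, 17, 41, 43, 39, 47, 31, …; 23^20 ≡ 1 (mod 50).
So |⟨23⟩| = 20.

20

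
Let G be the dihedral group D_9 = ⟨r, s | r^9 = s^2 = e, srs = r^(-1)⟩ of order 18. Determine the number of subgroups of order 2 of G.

9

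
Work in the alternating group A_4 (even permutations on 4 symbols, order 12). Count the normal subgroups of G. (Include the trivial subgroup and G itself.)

G has 10 subgroups. Checking conjugation-invariance by order — order 1: 1/1 normal; order 2: 0/3 normal; order 3: 0/4 normal; order 4: 1/1 normal; order 12: 1/1 normal.
Total normal subgroups: 3.

3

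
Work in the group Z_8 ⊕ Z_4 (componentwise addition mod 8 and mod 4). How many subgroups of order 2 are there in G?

3

|G| = 32 and 2 | 32, so subgroups of order 2 are possible by Lagrange.
The subgroups of order 2 are: {(0,0), (0,2)}; {(0,0), (4,0)}; {(0,0), (4,2)}.
So G has 3 subgroups of order 2.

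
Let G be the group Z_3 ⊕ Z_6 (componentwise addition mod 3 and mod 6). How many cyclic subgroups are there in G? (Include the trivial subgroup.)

10

Each element a generates a cyclic subgroup ⟨a⟩; distinct elements may generate the same one (a cyclic group of order d has φ(d) generators).
Cyclic subgroups by order — order 1: 1; order 2: 1; order 3: 4; order 6: 4.
Total: 10.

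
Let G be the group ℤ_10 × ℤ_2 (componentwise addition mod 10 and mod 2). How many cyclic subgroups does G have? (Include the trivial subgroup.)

8

Group the elements of G by the cyclic subgroup they generate; each cyclic subgroup of order d accounts for φ(d) elements.
Cyclic subgroups by order — order 1: 1; order 2: 3; order 5: 1; order 10: 3.
Total: 8.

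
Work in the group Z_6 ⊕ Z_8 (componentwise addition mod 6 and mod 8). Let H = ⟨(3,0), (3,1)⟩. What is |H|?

|⟨(3,0)⟩| = 2 and |⟨(3,1)⟩| = 8, so |H| is a multiple of lcm(2, 8) = 8 and divides |G| = 48.
Closing under the operation: H = {(0,0), (0,1), (0,2), (0,3), (0,4), (0,5), (0,6), (0,7), (3,0), (3,1), (3,2), (3,3), (3,4), (3,5), (3,6), (3,7)}, so |H| = 16.

16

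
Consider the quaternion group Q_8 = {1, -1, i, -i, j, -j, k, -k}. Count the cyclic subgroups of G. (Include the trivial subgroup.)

5

Each element a generates a cyclic subgroup ⟨a⟩; distinct elements may generate the same one (a cyclic group of order d has φ(d) generators).
Cyclic subgroups by order — order 1: 1; order 2: 1; order 4: 3.
Total: 5.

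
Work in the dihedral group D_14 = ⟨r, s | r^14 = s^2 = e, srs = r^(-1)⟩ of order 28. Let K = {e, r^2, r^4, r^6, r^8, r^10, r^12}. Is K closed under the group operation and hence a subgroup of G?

Yes

|K| = 7 divides |G| = 28, consistent with Lagrange.
K contains the identity, every element's inverse is in K, and K is closed under ·: it is a subgroup.
In fact K = ⟨r^4⟩.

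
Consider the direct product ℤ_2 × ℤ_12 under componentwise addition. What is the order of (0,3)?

The order of (0,3) in Z_2 × Z_12 is lcm(ord(0) in Z_2, ord(3) in Z_12).
ord(0) = 1 and ord(3) = 4, so |⟨(0,3)⟩| = lcm(1, 4) = 4.

4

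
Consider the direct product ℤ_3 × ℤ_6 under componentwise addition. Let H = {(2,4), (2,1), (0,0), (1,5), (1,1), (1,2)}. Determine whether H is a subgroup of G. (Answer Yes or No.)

No

(1,1) ∈ H but its inverse (2,5) ∉ H, so H is not a subgroup.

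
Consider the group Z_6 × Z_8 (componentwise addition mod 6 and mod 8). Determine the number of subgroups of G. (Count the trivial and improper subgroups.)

22

|G| = 48, so by Lagrange every subgroup order divides 48. Divisors: 1, 2, 3, 4, 6, 8, 12, 16, 24, 48.
Subgroups by order — order 1: 1; order 2: 3; order 3: 1; order 4: 3; order 6: 3; order 8: 3; order 12: 3; order 16: 1; order 24: 3; order 48: 1.
Total: 1 + 3 + 1 + 3 + 3 + 3 + 3 + 1 + 3 + 1 = 22.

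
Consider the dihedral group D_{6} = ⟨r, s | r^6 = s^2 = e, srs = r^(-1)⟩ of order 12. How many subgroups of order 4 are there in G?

|G| = 12 and 4 | 12, so subgroups of order 4 are possible by Lagrange.
The subgroups of order 4 are: {e, r^3, r^2s, r^5s}; {e, r^3, s, r^3s}; {e, r^3, rs, r^4s}.
So G has 3 subgroups of order 4.

3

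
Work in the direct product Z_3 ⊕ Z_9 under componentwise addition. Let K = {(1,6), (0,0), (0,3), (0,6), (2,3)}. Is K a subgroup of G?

No

|K| = 5 does not divide |G| = 27, so by Lagrange K is not a subgroup.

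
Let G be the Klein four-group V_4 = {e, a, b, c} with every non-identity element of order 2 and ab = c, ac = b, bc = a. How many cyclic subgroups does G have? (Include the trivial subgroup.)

4

A cyclic subgroup of order d is generated by each of its φ(d) elements of order d, so the cyclic subgroups of order d number (#elements of order d)/φ(d).
Cyclic subgroups by order — order 1: 1; order 2: 3.
Total: 4.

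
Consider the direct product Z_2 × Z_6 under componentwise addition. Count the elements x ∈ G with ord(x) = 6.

6

An element (a,b) has order lcm(ord(a), ord(b)); count pairs with lcm equal to 6.
Enumerating gives 6 such elements.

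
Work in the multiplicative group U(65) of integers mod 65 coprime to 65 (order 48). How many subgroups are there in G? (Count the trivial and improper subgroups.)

|G| = 48, so by Lagrange every subgroup order divides 48. Divisors: 1, 2, 3, 4, 6, 8, 12, 16, 24, 48.
Subgroups by order — order 1: 1; order 2: 3; order 3: 1; order 4: 7; order 6: 3; order 8: 3; order 12: 7; order 16: 1; order 24: 3; order 48: 1.
Total: 1 + 3 + 1 + 7 + 3 + 3 + 7 + 1 + 3 + 1 = 30.

30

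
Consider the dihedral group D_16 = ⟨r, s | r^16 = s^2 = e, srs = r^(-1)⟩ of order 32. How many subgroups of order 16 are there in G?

|G| = 32 and 16 | 32, so subgroups of order 16 are possible by Lagrange.
The subgroups of order 16 are: {e, r, r^2, r^3, r^4, r^5, r^6, r^7, r^8, r^9, r^10, r^11, r^12, r^13, r^14, r^15}; {e, r^2, r^4, r^6, r^8, r^10, r^12, r^14, s, r^2s, r^4s, r^6s, r^8s, r^10s, r^12s, r^14s}; {e, r^2, r^4, r^6, r^8, r^10, r^12, r^14, rs, r^3s, r^5s, r^7s, r^9s, r^11s, r^13s, r^15s}.
So G has 3 subgroups of order 16.

3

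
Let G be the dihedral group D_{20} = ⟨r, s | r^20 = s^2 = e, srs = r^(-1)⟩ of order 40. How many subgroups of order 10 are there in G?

|G| = 40 and 10 | 40, so subgroups of order 10 are possible by Lagrange.
The subgroups of order 10 are: {e, r^2, r^4, r^6, r^8, r^10, r^12, r^14, r^16, r^18}; {e, r^4, r^8, r^12, r^16, r^2s, r^6s, r^10s, r^14s, r^18s}; {e, r^4, r^8, r^12, r^16, r^3s, r^7s, r^11s, r^15s, r^19s}; {e, r^4, r^8, r^12, r^16, s, r^4s, r^8s, r^12s, r^16s}; … (5 in all).
So G has 5 subgroups of order 10.

5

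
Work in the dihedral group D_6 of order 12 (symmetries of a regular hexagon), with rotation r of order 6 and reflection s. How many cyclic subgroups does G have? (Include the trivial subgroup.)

10

Each element a generates a cyclic subgroup ⟨a⟩; distinct elements may generate the same one (a cyclic group of order d has φ(d) generators).
Cyclic subgroups by order — order 1: 1; order 2: 7; order 3: 1; order 6: 1.
Total: 10.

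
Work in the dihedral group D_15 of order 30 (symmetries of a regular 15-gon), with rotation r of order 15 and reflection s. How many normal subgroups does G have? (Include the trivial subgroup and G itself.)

5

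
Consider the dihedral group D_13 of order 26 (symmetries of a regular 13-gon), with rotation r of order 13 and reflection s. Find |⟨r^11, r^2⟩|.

13

|⟨r^11⟩| = 13 and |⟨r^2⟩| = 13, so |H| is a multiple of lcm(13, 13) = 13 and divides |G| = 26.
Closing under the operation: H = {e, r, r^2, r^3, r^4, r^5, r^6, r^7, r^8, r^9, r^10, r^11, r^12}, so |H| = 13.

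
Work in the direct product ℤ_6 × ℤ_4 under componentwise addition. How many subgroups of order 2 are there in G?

3

|G| = 24 and 2 | 24, so subgroups of order 2 are possible by Lagrange.
The subgroups of order 2 are: {(0,0), (0,2)}; {(0,0), (3,0)}; {(0,0), (3,2)}.
So G has 3 subgroups of order 2.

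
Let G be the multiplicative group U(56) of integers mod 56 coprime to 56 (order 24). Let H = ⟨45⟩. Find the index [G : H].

|⟨45⟩| = 6 and |G| = 24.
By Lagrange, [G : H] = |G|/|H| = 24/6 = 4.

4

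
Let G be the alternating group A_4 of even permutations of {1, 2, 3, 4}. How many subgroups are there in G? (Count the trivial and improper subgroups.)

|G| = 12, so by Lagrange every subgroup order divides 12. Divisors: 1, 2, 3, 4, 6, 12.
Subgroups by order — order 1: 1; order 2: 3; order 3: 4; order 4: 1; order 6: 0; order 12: 1.
Total: 1 + 3 + 4 + 1 + 0 + 1 = 10.

10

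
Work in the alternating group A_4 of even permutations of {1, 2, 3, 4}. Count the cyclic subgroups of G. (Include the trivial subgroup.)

Each element a generates a cyclic subgroup ⟨a⟩; distinct elements may generate the same one (a cyclic group of order d has φ(d) generators).
Cyclic subgroups by order — order 1: 1; order 2: 3; order 3: 4.
Total: 8.

8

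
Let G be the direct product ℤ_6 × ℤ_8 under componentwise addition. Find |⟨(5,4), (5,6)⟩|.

24

|⟨(5,4)⟩| = 6 and |⟨(5,6)⟩| = 12, so |H| is a multiple of lcm(6, 12) = 12 and divides |G| = 48.
Closing under the operation: H = {(0,0), (0,2), (0,4), (0,6), (1,0), (1,2), (1,4), (1,6), (2,0), (2,2), (2,4), (2,6), (3,0), (3,2), (3,4), (3,6), (4,0), (4,2), (4,4), (4,6), (5,0), (5,2), (5,4), (5,6)}, so |H| = 24.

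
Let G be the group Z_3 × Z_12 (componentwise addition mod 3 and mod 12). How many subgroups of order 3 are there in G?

4

|G| = 36 and 3 | 36, so subgroups of order 3 are possible by Lagrange.
The subgroups of order 3 are: {(0,0), (0,4), (0,8)}; {(0,0), (1,0), (2,0)}; {(0,0), (1,4), (2,8)}; {(0,0), (1,8), (2,4)}.
So G has 4 subgroups of order 3.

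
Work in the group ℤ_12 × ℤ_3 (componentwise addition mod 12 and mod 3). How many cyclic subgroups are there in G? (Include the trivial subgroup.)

15

A cyclic subgroup of order d is generated by each of its φ(d) elements of order d, so the cyclic subgroups of order d number (#elements of order d)/φ(d).
Cyclic subgroups by order — order 1: 1; order 2: 1; order 3: 4; order 4: 1; order 6: 4; order 12: 4.
Total: 15.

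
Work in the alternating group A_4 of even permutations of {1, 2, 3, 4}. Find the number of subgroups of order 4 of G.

|G| = 12 and 4 | 12, so subgroups of order 4 are possible by Lagrange.
The subgroups of order 4 are: {e, (1 2)(3 4), (1 3)(2 4), (1 4)(2 3)}.
So G has 1 subgroup of order 4.

1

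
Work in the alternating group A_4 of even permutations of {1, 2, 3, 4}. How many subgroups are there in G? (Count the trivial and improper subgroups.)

|G| = 12, so by Lagrange every subgroup order divides 12. Divisors: 1, 2, 3, 4, 6, 12.
Subgroups by order — order 1: 1; order 2: 3; order 3: 4; order 4: 1; order 6: 0; order 12: 1.
Total: 1 + 3 + 4 + 1 + 0 + 1 = 10.

10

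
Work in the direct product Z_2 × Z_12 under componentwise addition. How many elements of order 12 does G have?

An element (a,b) has order lcm(ord(a), ord(b)); count pairs with lcm equal to 12.
Enumerating gives 8 such elements.

8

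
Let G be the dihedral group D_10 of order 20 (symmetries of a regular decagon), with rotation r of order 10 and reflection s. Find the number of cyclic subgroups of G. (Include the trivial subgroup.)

Each element a generates a cyclic subgroup ⟨a⟩; distinct elements may generate the same one (a cyclic group of order d has φ(d) generators).
Cyclic subgroups by order — order 1: 1; order 2: 11; order 5: 1; order 10: 1.
Total: 14.

14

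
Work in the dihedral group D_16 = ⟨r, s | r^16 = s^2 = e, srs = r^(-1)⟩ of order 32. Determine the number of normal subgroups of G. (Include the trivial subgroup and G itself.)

G has 36 subgroups. Checking conjugation-invariance by order — order 1: 1/1 normal; order 2: 1/17 normal; order 4: 1/9 normal; order 8: 1/5 normal; order 16: 3/3 normal; order 32: 1/1 normal.
Total normal subgroups: 8.

8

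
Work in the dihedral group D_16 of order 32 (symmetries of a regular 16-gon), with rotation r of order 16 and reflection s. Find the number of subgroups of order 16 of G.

|G| = 32 and 16 | 32, so subgroups of order 16 are possible by Lagrange.
The subgroups of order 16 are: {e, r, r^2, r^3, r^4, r^5, r^6, r^7, r^8, r^9, r^10, r^11, r^12, r^13, r^14, r^15}; {e, r^2, r^4, r^6, r^8, r^10, r^12, r^14, s, r^2s, r^4s, r^6s, r^8s, r^10s, r^12s, r^14s}; {e, r^2, r^4, r^6, r^8, r^10, r^12, r^14, rs, r^3s, r^5s, r^7s, r^9s, r^11s, r^13s, r^15s}.
So G has 3 subgroups of order 16.

3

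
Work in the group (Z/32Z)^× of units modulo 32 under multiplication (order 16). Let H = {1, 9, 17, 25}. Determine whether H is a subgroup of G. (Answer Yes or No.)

Yes

|H| = 4 divides |G| = 16, consistent with Lagrange.
H contains the identity, every element's inverse is in H, and H is closed under ·: it is a subgroup.
In fact H = ⟨25⟩.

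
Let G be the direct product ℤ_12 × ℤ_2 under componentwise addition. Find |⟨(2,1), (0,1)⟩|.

|⟨(2,1)⟩| = 6 and |⟨(0,1)⟩| = 2, so |H| is a multiple of lcm(6, 2) = 6 and divides |G| = 24.
Closing under the operation: H = {(0,0), (0,1), (2,0), (2,1), (4,0), (4,1), (6,0), (6,1), (8,0), (8,1), (10,0), (10,1)}, so |H| = 12.

12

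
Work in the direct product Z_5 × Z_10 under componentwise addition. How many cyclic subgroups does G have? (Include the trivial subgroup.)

Each element a generates a cyclic subgroup ⟨a⟩; distinct elements may generate the same one (a cyclic group of order d has φ(d) generators).
Cyclic subgroups by order — order 1: 1; order 2: 1; order 5: 6; order 10: 6.
Total: 14.

14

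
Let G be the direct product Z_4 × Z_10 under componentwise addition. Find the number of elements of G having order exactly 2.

3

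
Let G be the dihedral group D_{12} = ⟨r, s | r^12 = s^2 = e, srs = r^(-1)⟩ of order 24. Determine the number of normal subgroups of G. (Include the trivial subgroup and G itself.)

9

G has 34 subgroups. Checking conjugation-invariance by order — order 1: 1/1 normal; order 2: 1/13 normal; order 3: 1/1 normal; order 4: 1/7 normal; order 6: 1/5 normal; order 8: 0/3 normal; order 12: 3/3 normal; order 24: 1/1 normal.
Total normal subgroups: 9.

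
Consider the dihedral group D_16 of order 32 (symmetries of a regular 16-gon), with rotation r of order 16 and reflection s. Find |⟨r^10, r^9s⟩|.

16

|⟨r^10⟩| = 8 and |⟨r^9s⟩| = 2, so |H| is a multiple of lcm(8, 2) = 8 and divides |G| = 32.
Closing under the operation: H = {e, r^2, r^4, r^6, r^8, r^10, r^12, r^14, rs, r^3s, r^5s, r^7s, r^9s, r^11s, r^13s, r^15s}, so |H| = 16.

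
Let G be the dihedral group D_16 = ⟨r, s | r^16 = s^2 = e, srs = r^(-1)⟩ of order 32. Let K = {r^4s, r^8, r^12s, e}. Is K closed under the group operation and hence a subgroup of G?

Yes

|K| = 4 divides |G| = 32, consistent with Lagrange.
K contains the identity, every element's inverse is in K, and K is closed under ·: it is a subgroup.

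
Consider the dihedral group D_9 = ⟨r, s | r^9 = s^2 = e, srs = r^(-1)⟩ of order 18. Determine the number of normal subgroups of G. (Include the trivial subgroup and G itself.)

4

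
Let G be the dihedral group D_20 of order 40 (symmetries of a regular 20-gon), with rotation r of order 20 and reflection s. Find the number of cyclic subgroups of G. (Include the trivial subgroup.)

Group the elements of G by the cyclic subgroup they generate; each cyclic subgroup of order d accounts for φ(d) elements.
Cyclic subgroups by order — order 1: 1; order 2: 21; order 4: 1; order 5: 1; order 10: 1; order 20: 1.
Total: 26.

26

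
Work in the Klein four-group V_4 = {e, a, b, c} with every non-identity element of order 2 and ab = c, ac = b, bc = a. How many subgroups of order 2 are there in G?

|G| = 4 and 2 | 4, so subgroups of order 2 are possible by Lagrange.
The subgroups of order 2 are: {e, a}; {e, b}; {e, c}.
So G has 3 subgroups of order 2.

3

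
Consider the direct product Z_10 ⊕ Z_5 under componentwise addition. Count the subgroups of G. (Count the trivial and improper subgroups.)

|G| = 50, so by Lagrange every subgroup order divides 50. Divisors: 1, 2, 5, 10, 25, 50.
Subgroups by order — order 1: 1; order 2: 1; order 5: 6; order 10: 6; order 25: 1; order 50: 1.
Total: 1 + 1 + 6 + 6 + 1 + 1 = 16.

16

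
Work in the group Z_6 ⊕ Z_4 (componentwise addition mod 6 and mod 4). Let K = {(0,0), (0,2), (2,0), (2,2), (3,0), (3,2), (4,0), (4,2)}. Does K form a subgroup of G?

No

Closure fails: (4,0) + (3,0) = (1,0) ∉ K. So K is not a subgroup.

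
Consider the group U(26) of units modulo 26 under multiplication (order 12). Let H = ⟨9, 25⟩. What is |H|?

6

|⟨9⟩| = 3 and |⟨25⟩| = 2, so |H| is a multiple of lcm(3, 2) = 6 and divides |G| = 12.
Closing under the operation: H = {1, 3, 9, 17, 23, 25}, so |H| = 6.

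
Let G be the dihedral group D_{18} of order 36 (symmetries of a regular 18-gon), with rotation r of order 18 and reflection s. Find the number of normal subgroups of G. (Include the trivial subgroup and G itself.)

G has 45 subgroups. Checking conjugation-invariance by order — order 1: 1/1 normal; order 2: 1/19 normal; order 3: 1/1 normal; order 4: 0/9 normal; order 6: 1/7 normal; order 9: 1/1 normal; order 12: 0/3 normal; order 18: 3/3 normal; order 36: 1/1 normal.
Total normal subgroups: 9.

9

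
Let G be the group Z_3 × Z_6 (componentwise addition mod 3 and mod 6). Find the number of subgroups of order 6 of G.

|G| = 18 and 6 | 18, so subgroups of order 6 are possible by Lagrange.
The subgroups of order 6 are: {(0,0), (0,1), (0,2), (0,3), (0,4), (0,5)}; {(0,0), (0,3), (1,0), (1,3), (2,0), (2,3)}; {(0,0), (0,3), (1,1), (1,4), (2,2), (2,5)}; {(0,0), (0,3), (1,2), (1,5), (2,1), (2,4)}.
So G has 4 subgroups of order 6.

4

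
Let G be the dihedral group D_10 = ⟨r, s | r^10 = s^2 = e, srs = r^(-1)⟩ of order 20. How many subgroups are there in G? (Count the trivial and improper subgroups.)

22

|G| = 20, so by Lagrange every subgroup order divides 20. Divisors: 1, 2, 4, 5, 10, 20.
Subgroups by order — order 1: 1; order 2: 11; order 4: 5; order 5: 1; order 10: 3; order 20: 1.
Total: 1 + 11 + 5 + 1 + 3 + 1 = 22.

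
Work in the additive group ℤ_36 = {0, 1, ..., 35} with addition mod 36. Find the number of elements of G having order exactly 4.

2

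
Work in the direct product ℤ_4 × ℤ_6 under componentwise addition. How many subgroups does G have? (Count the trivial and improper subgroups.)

16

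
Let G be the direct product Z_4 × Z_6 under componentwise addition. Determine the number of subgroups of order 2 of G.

|G| = 24 and 2 | 24, so subgroups of order 2 are possible by Lagrange.
The subgroups of order 2 are: {(0,0), (0,3)}; {(0,0), (2,0)}; {(0,0), (2,3)}.
So G has 3 subgroups of order 2.

3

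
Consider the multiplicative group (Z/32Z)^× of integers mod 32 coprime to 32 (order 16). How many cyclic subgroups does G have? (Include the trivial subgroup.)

8

Each element a generates a cyclic subgroup ⟨a⟩; distinct elements may generate the same one (a cyclic group of order d has φ(d) generators).
Cyclic subgroups by order — order 1: 1; order 2: 3; order 4: 2; order 8: 2.
Total: 8.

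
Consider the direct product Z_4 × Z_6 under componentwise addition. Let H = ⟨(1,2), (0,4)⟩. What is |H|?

12

|⟨(1,2)⟩| = 12 and |⟨(0,4)⟩| = 3, so |H| is a multiple of lcm(12, 3) = 12 and divides |G| = 24.
Closing under the operation: H = {(0,0), (0,2), (0,4), (1,0), (1,2), (1,4), (2,0), (2,2), (2,4), (3,0), (3,2), (3,4)}, so |H| = 12.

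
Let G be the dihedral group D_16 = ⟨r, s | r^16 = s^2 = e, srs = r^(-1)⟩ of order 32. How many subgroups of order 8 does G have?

5

|G| = 32 and 8 | 32, so subgroups of order 8 are possible by Lagrange.
The subgroups of order 8 are: {e, r^2, r^4, r^6, r^8, r^10, r^12, r^14}; {e, r^4, r^8, r^12, r^2s, r^6s, r^10s, r^14s}; {e, r^4, r^8, r^12, r^3s, r^7s, r^11s, r^15s}; {e, r^4, r^8, r^12, s, r^4s, r^8s, r^12s}; … (5 in all).
So G has 5 subgroups of order 8.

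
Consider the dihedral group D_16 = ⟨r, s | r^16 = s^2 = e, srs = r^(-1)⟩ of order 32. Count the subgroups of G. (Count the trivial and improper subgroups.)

|G| = 32, so by Lagrange every subgroup order divides 32. Divisors: 1, 2, 4, 8, 16, 32.
Subgroups by order — order 1: 1; order 2: 17; order 4: 9; order 8: 5; order 16: 3; order 32: 1.
Total: 1 + 17 + 9 + 5 + 3 + 1 = 36.

36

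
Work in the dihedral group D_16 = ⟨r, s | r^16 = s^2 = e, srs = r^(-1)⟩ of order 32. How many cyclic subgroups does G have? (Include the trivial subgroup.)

21

A cyclic subgroup of order d is generated by each of its φ(d) elements of order d, so the cyclic subgroups of order d number (#elements of order d)/φ(d).
Cyclic subgroups by order — order 1: 1; order 2: 17; order 4: 1; order 8: 1; order 16: 1.
Total: 21.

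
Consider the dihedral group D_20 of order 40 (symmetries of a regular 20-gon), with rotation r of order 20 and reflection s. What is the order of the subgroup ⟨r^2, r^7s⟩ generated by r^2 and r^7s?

20

|⟨r^2⟩| = 10 and |⟨r^7s⟩| = 2, so |H| is a multiple of lcm(10, 2) = 10 and divides |G| = 40.
Closing under the operation: H = {e, r^2, r^4, r^6, r^8, r^10, r^12, r^14, r^16, r^18, rs, r^3s, r^5s, r^7s, r^9s, r^11s, r^13s, r^15s, r^17s, r^19s}, so |H| = 20.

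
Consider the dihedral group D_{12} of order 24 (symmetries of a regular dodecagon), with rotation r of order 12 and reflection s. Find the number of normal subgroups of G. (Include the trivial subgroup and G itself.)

G has 34 subgroups. Checking conjugation-invariance by order — order 1: 1/1 normal; order 2: 1/13 normal; order 3: 1/1 normal; order 4: 1/7 normal; order 6: 1/5 normal; order 8: 0/3 normal; order 12: 3/3 normal; order 24: 1/1 normal.
Total normal subgroups: 9.

9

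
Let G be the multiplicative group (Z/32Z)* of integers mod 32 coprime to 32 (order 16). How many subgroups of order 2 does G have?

3

|G| = 16 and 2 | 16, so subgroups of order 2 are possible by Lagrange.
The subgroups of order 2 are: {1, 15}; {1, 17}; {1, 31}.
So G has 3 subgroups of order 2.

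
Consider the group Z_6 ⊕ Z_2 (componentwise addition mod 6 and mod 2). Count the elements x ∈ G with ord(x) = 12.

0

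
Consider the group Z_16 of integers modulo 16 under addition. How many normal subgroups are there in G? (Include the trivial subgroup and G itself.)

G is abelian, so every subgroup is normal.
G has 5 subgroups in total, hence 5 normal subgroups.

5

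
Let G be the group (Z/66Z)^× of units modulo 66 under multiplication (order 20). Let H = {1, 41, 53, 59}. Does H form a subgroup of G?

No

41 ∈ H but its inverse 29 ∉ H, so H is not a subgroup.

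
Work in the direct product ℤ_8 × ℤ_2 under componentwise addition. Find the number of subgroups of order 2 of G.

|G| = 16 and 2 | 16, so subgroups of order 2 are possible by Lagrange.
The subgroups of order 2 are: {(0,0), (0,1)}; {(0,0), (4,0)}; {(0,0), (4,1)}.
So G has 3 subgroups of order 2.

3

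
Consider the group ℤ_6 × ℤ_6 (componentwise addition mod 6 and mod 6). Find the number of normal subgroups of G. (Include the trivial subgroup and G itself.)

G is abelian, so every subgroup is normal.
G has 30 subgroups in total, hence 30 normal subgroups.

30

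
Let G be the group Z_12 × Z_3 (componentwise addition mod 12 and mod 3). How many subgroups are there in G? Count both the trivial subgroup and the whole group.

|G| = 36, so by Lagrange every subgroup order divides 36. Divisors: 1, 2, 3, 4, 6, 9, 12, 18, 36.
Subgroups by order — order 1: 1; order 2: 1; order 3: 4; order 4: 1; order 6: 4; order 9: 1; order 12: 4; order 18: 1; order 36: 1.
Total: 1 + 1 + 4 + 1 + 4 + 1 + 4 + 1 + 1 = 18.

18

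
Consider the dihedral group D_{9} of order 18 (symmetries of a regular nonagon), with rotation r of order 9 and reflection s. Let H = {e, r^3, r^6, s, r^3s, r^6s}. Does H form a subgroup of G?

|H| = 6 divides |G| = 18, consistent with Lagrange.
H contains the identity, every element's inverse is in H, and H is closed under ·: it is a subgroup.

Yes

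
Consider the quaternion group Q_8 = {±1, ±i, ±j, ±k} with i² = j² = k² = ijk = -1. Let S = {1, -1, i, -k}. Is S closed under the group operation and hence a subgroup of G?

No

-k ∈ S but its inverse k ∉ S, so S is not a subgroup.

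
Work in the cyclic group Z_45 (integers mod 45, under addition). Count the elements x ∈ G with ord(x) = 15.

In a cyclic group of order 45, the number of elements of order d (for d | 45) is φ(d).
φ(15) = 8.

8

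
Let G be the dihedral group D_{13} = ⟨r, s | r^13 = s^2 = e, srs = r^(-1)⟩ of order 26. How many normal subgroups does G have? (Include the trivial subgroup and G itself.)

3

G has 16 subgroups. Checking conjugation-invariance by order — order 1: 1/1 normal; order 2: 0/13 normal; order 13: 1/1 normal; order 26: 1/1 normal.
Total normal subgroups: 3.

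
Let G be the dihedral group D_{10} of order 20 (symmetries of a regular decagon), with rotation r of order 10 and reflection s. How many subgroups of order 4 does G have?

5

|G| = 20 and 4 | 20, so subgroups of order 4 are possible by Lagrange.
The subgroups of order 4 are: {e, r^5, r^2s, r^7s}; {e, r^5, r^3s, r^8s}; {e, r^5, r^4s, r^9s}; {e, r^5, s, r^5s}; … (5 in all).
So G has 5 subgroups of order 4.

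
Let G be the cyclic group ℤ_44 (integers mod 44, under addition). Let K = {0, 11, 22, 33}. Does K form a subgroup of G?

Yes

|K| = 4 divides |G| = 44, consistent with Lagrange.
K contains the identity, every element's inverse is in K, and K is closed under +: it is a subgroup.
In fact K = ⟨33⟩.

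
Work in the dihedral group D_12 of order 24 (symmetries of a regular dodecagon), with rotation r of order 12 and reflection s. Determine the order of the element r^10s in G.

2

Computing powers of r^10s: the smallest k with (r^10s)^k = e is k = 2.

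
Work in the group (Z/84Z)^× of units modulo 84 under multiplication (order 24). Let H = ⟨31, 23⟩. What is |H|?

|⟨31⟩| = 6 and |⟨23⟩| = 6, so |H| is a multiple of lcm(6, 6) = 6 and divides |G| = 24.
Closing under the operation: H = {1, 5, 11, 17, 19, 23, 25, 31, 37, 41, 55, 71}, so |H| = 12.

12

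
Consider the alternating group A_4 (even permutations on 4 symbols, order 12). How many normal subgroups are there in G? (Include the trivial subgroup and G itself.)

3

G has 10 subgroups. Checking conjugation-invariance by order — order 1: 1/1 normal; order 2: 0/3 normal; order 3: 0/4 normal; order 4: 1/1 normal; order 12: 1/1 normal.
Total normal subgroups: 3.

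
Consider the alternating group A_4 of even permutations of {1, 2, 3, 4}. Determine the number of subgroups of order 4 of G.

1

|G| = 12 and 4 | 12, so subgroups of order 4 are possible by Lagrange.
The subgroups of order 4 are: {e, (1 2)(3 4), (1 3)(2 4), (1 4)(2 3)}.
So G has 1 subgroup of order 4.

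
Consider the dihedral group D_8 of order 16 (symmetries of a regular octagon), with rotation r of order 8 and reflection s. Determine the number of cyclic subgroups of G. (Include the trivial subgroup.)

12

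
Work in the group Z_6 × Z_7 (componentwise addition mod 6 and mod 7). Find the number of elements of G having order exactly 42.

An element (a,b) has order lcm(ord(a), ord(b)); count pairs with lcm equal to 42.
Enumerating gives 12 such elements.

12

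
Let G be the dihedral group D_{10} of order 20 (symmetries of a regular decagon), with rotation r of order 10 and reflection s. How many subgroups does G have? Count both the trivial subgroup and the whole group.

|G| = 20, so by Lagrange every subgroup order divides 20. Divisors: 1, 2, 4, 5, 10, 20.
Subgroups by order — order 1: 1; order 2: 11; order 4: 5; order 5: 1; order 10: 3; order 20: 1.
Total: 1 + 11 + 5 + 1 + 3 + 1 = 22.

22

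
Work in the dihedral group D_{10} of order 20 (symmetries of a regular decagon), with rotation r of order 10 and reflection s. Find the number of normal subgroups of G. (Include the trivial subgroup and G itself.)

7

G has 22 subgroups. Checking conjugation-invariance by order — order 1: 1/1 normal; order 2: 1/11 normal; order 4: 0/5 normal; order 5: 1/1 normal; order 10: 3/3 normal; order 20: 1/1 normal.
Total normal subgroups: 7.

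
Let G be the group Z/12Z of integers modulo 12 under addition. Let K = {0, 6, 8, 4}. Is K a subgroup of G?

Closure fails: 4 + 6 = 10 ∉ K. So K is not a subgroup.

No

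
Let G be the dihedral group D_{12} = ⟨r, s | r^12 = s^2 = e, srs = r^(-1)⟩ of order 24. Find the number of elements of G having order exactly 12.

The elements of order 12 are: r, r^5, r^7, r^11.
That's 4.

4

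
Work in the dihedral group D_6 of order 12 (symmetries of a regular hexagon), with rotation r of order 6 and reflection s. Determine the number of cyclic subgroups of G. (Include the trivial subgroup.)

Group the elements of G by the cyclic subgroup they generate; each cyclic subgroup of order d accounts for φ(d) elements.
Cyclic subgroups by order — order 1: 1; order 2: 7; order 3: 1; order 6: 1.
Total: 10.

10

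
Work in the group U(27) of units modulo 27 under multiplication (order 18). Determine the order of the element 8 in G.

Compute successive powers of 8 mod 27: 8, 10, 26, 19, 17, 1; 8^6 ≡ 1 (mod 27).
So |⟨8⟩| = 6.

6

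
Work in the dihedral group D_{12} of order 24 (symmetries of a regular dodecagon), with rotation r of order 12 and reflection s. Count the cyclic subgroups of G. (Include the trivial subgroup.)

18

Each element a generates a cyclic subgroup ⟨a⟩; distinct elements may generate the same one (a cyclic group of order d has φ(d) generators).
Cyclic subgroups by order — order 1: 1; order 2: 13; order 3: 1; order 4: 1; order 6: 1; order 12: 1.
Total: 18.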